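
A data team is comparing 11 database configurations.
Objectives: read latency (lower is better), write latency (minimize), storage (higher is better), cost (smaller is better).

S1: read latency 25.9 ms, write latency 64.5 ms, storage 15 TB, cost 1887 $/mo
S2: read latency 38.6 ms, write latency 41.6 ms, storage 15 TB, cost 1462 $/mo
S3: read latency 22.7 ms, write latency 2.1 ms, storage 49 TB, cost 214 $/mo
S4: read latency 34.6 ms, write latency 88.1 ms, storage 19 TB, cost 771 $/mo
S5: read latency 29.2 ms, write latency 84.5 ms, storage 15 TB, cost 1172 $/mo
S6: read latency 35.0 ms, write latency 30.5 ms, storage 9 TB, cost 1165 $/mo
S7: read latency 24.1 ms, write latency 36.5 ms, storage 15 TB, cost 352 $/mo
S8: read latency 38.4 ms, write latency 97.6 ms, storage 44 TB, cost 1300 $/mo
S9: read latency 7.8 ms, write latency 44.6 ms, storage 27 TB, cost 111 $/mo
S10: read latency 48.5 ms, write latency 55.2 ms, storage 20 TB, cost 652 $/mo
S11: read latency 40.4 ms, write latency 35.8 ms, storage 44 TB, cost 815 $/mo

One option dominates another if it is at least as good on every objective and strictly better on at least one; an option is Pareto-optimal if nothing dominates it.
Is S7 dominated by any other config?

Yes

S3 vs S7: read latency 22.7≤24.1, write latency 2.1≤36.5, storage 49≥15, cost 214≤352 — S3 is at least as good on every objective and strictly better on at least one, so S3 dominates S7.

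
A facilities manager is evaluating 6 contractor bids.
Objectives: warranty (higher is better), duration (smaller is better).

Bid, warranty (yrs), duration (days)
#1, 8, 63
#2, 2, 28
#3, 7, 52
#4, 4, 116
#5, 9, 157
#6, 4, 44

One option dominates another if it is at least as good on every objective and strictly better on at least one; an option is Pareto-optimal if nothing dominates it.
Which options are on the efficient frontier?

#1: not dominated.
#2: not dominated (best duration).
#3: not dominated.
#4: dominated by #1 (warranty 8≥4, duration 63≤116).
#5: not dominated (best warranty).
#6: not dominated.

#1, #2, #3, #5, #6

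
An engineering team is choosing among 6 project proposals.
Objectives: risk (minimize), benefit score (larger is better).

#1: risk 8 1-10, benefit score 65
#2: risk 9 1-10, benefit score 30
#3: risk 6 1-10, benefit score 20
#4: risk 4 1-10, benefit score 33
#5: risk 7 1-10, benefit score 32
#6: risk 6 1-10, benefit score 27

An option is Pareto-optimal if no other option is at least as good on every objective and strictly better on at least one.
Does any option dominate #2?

Yes

#1 vs #2: risk 8≤9, benefit score 65≥30 — #1 is at least as good on every objective and strictly better on at least one, so #1 dominates #2.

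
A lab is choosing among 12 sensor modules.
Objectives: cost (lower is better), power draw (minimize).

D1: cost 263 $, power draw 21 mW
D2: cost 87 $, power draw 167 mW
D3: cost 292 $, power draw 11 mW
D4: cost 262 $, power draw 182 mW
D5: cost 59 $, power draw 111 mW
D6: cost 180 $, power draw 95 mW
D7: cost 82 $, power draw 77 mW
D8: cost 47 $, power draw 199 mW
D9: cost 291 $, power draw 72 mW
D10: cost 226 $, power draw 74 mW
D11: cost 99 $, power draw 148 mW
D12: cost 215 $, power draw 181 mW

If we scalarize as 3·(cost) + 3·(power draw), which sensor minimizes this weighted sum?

D7

D1: 3·263 + 3·21 = 852
D2: 3·87 + 3·167 = 762
D3: 3·292 + 3·11 = 909
D4: 3·262 + 3·182 = 1332
D5: 3·59 + 3·111 = 510
D6: 3·180 + 3·95 = 825
D7: 3·82 + 3·77 = 477
D8: 3·47 + 3·199 = 738
D9: 3·291 + 3·72 = 1089
D10: 3·226 + 3·74 = 900
D11: 3·99 + 3·148 = 741
D12: 3·215 + 3·181 = 1188
Lowest: D7 at 477.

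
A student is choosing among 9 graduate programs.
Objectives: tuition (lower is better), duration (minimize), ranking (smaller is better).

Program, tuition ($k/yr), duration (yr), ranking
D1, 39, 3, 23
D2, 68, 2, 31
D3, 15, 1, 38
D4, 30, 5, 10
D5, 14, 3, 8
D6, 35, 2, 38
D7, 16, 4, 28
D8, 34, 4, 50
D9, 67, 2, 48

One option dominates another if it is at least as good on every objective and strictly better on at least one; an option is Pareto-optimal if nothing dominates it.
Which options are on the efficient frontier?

D2, D3, D5

D1: dominated by D5 (tuition 14≤39, duration 3≤3, ranking 8≤23).
D2: not dominated.
D3: not dominated (best duration).
D4: dominated by D5 (tuition 14≤30, duration 3≤5, ranking 8≤10).
D5: not dominated (best tuition).
D6: dominated by D3 (tuition 15≤35, duration 1≤2, ranking 38≤38).
D7: dominated by D5 (tuition 14≤16, duration 3≤4, ranking 8≤28).
D8: dominated by D3 (tuition 15≤34, duration 1≤4, ranking 38≤50).
D9: dominated by D3 (tuition 15≤67, duration 1≤2, ranking 38≤48).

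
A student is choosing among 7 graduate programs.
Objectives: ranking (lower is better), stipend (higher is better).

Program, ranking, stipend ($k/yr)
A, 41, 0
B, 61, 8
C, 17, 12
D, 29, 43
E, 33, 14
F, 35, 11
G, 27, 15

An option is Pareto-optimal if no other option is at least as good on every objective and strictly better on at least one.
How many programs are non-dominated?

A: dominated by C (ranking 17≤41, stipend 12≥0).
B: dominated by C (ranking 17≤61, stipend 12≥8).
C: not dominated (best ranking).
D: not dominated (best stipend).
E: dominated by D (ranking 29≤33, stipend 43≥14).
F: dominated by C (ranking 17≤35, stipend 12≥11).
G: not dominated.
Pareto-optimal: C, D, G → 3.

3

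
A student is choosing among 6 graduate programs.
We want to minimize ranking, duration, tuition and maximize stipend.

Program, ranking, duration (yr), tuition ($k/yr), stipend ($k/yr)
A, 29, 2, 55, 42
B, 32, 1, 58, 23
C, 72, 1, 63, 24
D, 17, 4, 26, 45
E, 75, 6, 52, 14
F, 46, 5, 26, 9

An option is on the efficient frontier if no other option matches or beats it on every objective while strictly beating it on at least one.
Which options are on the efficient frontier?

A: not dominated.
B: not dominated.
C: not dominated.
D: not dominated (best ranking).
E: dominated by D (ranking 17≤75, duration 4≤6, tuition 26≤52, stipend 45≥14).
F: dominated by D (ranking 17≤46, duration 4≤5, tuition 26≤26, stipend 45≥9).

A, B, C, D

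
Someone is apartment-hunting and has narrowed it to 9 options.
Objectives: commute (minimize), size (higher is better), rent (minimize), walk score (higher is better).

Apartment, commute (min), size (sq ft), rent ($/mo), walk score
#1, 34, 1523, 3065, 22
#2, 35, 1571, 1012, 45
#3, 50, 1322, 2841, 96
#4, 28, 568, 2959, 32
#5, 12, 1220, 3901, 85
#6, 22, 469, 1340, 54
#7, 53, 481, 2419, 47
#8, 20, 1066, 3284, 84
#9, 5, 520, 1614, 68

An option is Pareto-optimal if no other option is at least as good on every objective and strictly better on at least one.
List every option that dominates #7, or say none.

#9

#9: commute 5≤53, size 520≥481, rent 1614≤2419, walk score 68≥47 — dominates #7.
Others (#1, #2, #3, #4, #5, #6, #8) are each worse than #7 on at least one objective.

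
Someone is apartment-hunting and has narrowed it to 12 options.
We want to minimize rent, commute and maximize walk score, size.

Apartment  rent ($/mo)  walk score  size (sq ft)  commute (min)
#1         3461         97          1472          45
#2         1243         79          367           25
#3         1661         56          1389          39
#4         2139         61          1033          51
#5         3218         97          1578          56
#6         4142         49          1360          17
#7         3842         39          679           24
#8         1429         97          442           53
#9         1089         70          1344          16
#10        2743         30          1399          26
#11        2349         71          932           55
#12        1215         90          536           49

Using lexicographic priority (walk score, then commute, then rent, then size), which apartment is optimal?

First maximize walk score: best is 97, kept {#1, #5, #8}.
Then minimize commute: best is 45, kept {#1}.

#1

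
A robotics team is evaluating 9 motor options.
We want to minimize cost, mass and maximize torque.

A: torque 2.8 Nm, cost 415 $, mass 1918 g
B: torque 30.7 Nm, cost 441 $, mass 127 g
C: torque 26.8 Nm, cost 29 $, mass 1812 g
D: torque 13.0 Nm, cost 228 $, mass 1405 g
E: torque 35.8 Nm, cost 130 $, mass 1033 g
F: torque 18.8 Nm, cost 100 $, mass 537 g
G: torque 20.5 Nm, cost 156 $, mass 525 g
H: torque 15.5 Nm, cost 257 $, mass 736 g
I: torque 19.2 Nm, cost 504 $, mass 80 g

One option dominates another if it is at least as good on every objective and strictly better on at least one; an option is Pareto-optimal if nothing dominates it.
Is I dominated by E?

No

E vs I: E is worse on mass (1033 vs 80), so it does not dominate I.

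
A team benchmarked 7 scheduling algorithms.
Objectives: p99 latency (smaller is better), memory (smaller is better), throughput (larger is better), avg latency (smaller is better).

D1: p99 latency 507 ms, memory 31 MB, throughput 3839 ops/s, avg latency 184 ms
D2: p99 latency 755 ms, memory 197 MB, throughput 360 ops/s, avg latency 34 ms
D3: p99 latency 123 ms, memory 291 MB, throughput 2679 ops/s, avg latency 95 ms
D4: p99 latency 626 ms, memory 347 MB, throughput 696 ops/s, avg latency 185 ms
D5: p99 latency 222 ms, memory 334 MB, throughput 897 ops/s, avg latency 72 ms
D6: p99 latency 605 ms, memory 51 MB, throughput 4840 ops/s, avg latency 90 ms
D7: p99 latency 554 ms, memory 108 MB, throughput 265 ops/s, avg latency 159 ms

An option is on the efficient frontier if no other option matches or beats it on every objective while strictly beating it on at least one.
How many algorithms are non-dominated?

D1: not dominated (best memory).
D2: not dominated (best avg latency).
D3: not dominated (best p99 latency).
D4: dominated by D1 (p99 latency 507≤626, memory 31≤347, throughput 3839≥696, avg latency 184≤185).
D5: not dominated.
D6: not dominated (best throughput).
D7: not dominated.
Pareto-optimal: D1, D2, D3, D5, D6, D7 → 6.

6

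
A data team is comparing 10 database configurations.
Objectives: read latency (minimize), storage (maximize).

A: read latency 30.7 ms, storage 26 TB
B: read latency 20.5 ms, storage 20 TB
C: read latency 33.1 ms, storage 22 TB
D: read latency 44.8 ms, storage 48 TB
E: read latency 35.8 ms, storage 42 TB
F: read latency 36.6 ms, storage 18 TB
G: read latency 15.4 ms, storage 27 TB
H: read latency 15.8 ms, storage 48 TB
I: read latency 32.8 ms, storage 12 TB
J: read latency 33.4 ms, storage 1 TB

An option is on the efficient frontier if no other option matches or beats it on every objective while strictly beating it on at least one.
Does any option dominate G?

No

A: worse on read latency (30.7 vs 15.4).
B: worse on read latency (20.5 vs 15.4).
C: worse on read latency (33.1 vs 15.4).
D: worse on read latency (44.8 vs 15.4).
E: worse on read latency (35.8 vs 15.4).
F: worse on read latency (36.6 vs 15.4).
H: worse on read latency (15.8 vs 15.4).
I: worse on read latency (32.8 vs 15.4).
J: worse on read latency (33.4 vs 15.4).
No option is at least as good as G on every objective and strictly better on one.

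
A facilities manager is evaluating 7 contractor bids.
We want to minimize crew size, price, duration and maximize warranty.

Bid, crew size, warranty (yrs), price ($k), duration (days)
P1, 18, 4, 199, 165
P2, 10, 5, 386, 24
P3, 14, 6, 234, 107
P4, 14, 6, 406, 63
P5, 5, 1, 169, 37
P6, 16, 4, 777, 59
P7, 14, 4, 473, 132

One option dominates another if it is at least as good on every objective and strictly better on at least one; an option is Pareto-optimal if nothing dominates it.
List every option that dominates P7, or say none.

P2: crew size 10≤14, warranty 5≥4, price 386≤473, duration 24≤132 — dominates P7.
P3: crew size 14≤14, warranty 6≥4, price 234≤473, duration 107≤132 — dominates P7.
P4: crew size 14≤14, warranty 6≥4, price 406≤473, duration 63≤132 — dominates P7.
Others (P1, P5, P6) are each worse than P7 on at least one objective.

P2, P3, P4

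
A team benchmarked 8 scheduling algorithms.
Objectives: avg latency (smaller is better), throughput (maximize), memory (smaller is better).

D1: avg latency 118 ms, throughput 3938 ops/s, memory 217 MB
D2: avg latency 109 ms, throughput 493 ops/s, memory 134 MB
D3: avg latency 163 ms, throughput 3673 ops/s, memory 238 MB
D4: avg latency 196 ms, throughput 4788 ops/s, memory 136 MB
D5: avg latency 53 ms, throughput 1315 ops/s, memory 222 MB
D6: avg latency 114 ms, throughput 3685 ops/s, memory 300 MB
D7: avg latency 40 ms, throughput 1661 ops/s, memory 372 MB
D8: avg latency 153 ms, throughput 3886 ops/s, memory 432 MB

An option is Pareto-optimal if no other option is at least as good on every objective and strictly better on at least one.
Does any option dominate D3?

Yes

D1 vs D3: avg latency 118≤163, throughput 3938≥3673, memory 217≤238 — D1 is at least as good on every objective and strictly better on at least one, so D1 dominates D3.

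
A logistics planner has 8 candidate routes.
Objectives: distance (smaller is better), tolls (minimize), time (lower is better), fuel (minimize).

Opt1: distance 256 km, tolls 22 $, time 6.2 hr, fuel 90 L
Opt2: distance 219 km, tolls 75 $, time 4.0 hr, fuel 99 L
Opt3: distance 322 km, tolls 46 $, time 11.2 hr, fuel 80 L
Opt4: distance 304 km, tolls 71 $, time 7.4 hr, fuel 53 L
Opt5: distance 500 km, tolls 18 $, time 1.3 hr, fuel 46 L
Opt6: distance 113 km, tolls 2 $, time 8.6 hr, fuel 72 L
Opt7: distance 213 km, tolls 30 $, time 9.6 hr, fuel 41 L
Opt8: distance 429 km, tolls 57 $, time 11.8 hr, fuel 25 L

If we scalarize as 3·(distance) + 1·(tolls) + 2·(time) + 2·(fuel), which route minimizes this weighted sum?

Opt1: 3·256 + 1·22 + 2·6.2 + 2·90 = 982.4
Opt2: 3·219 + 1·75 + 2·4.0 + 2·99 = 938.0
Opt3: 3·322 + 1·46 + 2·11.2 + 2·80 = 1194.4
Opt4: 3·304 + 1·71 + 2·7.4 + 2·53 = 1103.8
Opt5: 3·500 + 1·18 + 2·1.3 + 2·46 = 1612.6
Opt6: 3·113 + 1·2 + 2·8.6 + 2·72 = 502.2
Opt7: 3·213 + 1·30 + 2·9.6 + 2·41 = 770.2
Opt8: 3·429 + 1·57 + 2·11.8 + 2·25 = 1417.6
Lowest: Opt6 at 502.2.

Opt6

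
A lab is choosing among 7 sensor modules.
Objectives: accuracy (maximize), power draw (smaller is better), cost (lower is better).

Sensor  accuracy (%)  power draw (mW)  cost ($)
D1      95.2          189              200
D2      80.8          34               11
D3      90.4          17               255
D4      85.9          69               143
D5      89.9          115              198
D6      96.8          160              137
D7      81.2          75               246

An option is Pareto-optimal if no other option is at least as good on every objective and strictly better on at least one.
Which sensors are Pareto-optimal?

D1: dominated by D6 (accuracy 96.8≥95.2, power draw 160≤189, cost 137≤200).
D2: not dominated (best cost).
D3: not dominated (best power draw).
D4: not dominated.
D5: not dominated.
D6: not dominated (best accuracy).
D7: dominated by D4 (accuracy 85.9≥81.2, power draw 69≤75, cost 143≤246).

D2, D3, D4, D5, D6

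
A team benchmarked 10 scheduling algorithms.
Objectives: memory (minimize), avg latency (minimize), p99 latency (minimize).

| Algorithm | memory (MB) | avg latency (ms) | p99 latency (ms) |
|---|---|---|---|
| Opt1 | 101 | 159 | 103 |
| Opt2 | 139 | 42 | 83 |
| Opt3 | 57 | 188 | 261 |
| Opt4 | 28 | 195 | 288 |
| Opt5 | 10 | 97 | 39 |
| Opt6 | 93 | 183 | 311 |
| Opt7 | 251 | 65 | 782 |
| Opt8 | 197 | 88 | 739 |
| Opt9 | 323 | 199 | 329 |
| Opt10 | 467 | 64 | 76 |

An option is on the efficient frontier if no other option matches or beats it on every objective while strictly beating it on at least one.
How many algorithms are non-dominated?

Opt1: dominated by Opt5 (memory 10≤101, avg latency 97≤159, p99 latency 39≤103).
Opt2: not dominated (best avg latency).
Opt3: dominated by Opt5 (memory 10≤57, avg latency 97≤188, p99 latency 39≤261).
Opt4: dominated by Opt5 (memory 10≤28, avg latency 97≤195, p99 latency 39≤288).
Opt5: not dominated (best memory).
Opt6: dominated by Opt5 (memory 10≤93, avg latency 97≤183, p99 latency 39≤311).
Opt7: dominated by Opt2 (memory 139≤251, avg latency 42≤65, p99 latency 83≤782).
Opt8: dominated by Opt2 (memory 139≤197, avg latency 42≤88, p99 latency 83≤739).
Opt9: dominated by Opt1 (memory 101≤323, avg latency 159≤199, p99 latency 103≤329).
Opt10: not dominated.
Pareto-optimal: Opt2, Opt5, Opt10 → 3.

3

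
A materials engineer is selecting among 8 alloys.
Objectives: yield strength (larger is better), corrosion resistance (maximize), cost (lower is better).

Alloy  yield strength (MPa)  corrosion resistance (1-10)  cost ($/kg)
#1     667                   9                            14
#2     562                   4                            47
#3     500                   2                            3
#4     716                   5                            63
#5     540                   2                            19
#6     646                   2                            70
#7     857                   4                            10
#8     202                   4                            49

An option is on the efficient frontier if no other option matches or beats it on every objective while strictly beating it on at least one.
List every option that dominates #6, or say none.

#1: yield strength 667≥646, corrosion resistance 9≥2, cost 14≤70 — dominates #6.
#4: yield strength 716≥646, corrosion resistance 5≥2, cost 63≤70 — dominates #6.
#7: yield strength 857≥646, corrosion resistance 4≥2, cost 10≤70 — dominates #6.
Others (#2, #3, #5, #8) are each worse than #6 on at least one objective.

#1, #4, #7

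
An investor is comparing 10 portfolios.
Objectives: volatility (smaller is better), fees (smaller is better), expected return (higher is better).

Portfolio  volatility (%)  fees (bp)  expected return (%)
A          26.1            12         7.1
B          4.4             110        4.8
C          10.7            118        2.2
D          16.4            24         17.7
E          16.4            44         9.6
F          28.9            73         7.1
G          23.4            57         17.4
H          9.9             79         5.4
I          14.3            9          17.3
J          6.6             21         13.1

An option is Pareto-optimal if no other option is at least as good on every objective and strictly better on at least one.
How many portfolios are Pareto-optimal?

A: dominated by I (volatility 14.3≤26.1, fees 9≤12, expected return 17.3≥7.1).
B: not dominated (best volatility).
C: dominated by B (volatility 4.4≤10.7, fees 110≤118, expected return 4.8≥2.2).
D: not dominated (best expected return).
E: dominated by D (volatility 16.4≤16.4, fees 24≤44, expected return 17.7≥9.6).
F: dominated by A (volatility 26.1≤28.9, fees 12≤73, expected return 7.1≥7.1).
G: dominated by D (volatility 16.4≤23.4, fees 24≤57, expected return 17.7≥17.4).
H: dominated by J (volatility 6.6≤9.9, fees 21≤79, expected return 13.1≥5.4).
I: not dominated (best fees).
J: not dominated.
Pareto-optimal: B, D, I, J → 4.

4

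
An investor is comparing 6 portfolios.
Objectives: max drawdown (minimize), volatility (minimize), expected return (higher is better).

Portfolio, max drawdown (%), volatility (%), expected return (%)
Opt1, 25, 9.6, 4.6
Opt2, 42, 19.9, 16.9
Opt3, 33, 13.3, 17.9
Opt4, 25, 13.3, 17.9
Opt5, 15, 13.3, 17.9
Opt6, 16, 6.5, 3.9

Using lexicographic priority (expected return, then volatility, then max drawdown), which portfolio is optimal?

Opt5

First maximize expected return: best is 17.9, kept {Opt3, Opt4, Opt5}.
Then minimize volatility: best is 13.3, kept {Opt3, Opt4, Opt5}.
Then minimize max drawdown: best is 15, kept {Opt5}.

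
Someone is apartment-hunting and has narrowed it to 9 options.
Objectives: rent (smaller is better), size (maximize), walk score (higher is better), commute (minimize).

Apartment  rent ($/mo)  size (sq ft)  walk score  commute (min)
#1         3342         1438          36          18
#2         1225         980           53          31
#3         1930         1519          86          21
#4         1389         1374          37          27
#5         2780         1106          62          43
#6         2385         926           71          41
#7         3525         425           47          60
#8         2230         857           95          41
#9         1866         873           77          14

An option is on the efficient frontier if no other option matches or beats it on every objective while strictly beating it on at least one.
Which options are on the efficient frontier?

#1: not dominated.
#2: not dominated (best rent).
#3: not dominated (best size).
#4: not dominated.
#5: dominated by #3 (rent 1930≤2780, size 1519≥1106, walk score 86≥62, commute 21≤43).
#6: dominated by #3 (rent 1930≤2385, size 1519≥926, walk score 86≥71, commute 21≤41).
#7: dominated by #2 (rent 1225≤3525, size 980≥425, walk score 53≥47, commute 31≤60).
#8: not dominated (best walk score).
#9: not dominated (best commute).

#1, #2, #3, #4, #8, #9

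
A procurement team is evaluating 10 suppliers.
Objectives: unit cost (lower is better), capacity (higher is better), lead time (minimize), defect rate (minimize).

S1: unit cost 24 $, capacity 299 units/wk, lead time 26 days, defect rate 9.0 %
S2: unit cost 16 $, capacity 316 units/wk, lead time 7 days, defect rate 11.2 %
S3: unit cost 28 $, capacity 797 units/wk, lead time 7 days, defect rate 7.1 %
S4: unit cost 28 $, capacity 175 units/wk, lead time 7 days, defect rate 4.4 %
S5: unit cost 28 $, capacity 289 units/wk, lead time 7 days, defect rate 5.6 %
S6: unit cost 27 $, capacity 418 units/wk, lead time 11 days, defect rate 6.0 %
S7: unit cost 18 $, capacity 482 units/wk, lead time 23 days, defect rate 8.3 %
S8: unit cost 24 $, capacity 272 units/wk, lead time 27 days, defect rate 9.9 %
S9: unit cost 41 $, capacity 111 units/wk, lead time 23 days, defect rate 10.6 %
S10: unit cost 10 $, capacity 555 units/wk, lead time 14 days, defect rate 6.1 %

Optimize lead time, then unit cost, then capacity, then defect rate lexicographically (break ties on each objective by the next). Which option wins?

S2

First minimize lead time: best is 7, kept {S2, S3, S4, S5}.
Then minimize unit cost: best is 16, kept {S2}.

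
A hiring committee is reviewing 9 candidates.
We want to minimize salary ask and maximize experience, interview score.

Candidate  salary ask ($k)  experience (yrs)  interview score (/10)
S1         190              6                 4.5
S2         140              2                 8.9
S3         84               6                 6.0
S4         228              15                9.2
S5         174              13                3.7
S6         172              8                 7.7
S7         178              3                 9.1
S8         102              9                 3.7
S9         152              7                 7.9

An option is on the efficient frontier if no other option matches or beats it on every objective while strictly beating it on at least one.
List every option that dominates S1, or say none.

S3, S6, S9

S3: salary ask 84≤190, experience 6≥6, interview score 6.0≥4.5 — dominates S1.
S6: salary ask 172≤190, experience 8≥6, interview score 7.7≥4.5 — dominates S1.
S9: salary ask 152≤190, experience 7≥6, interview score 7.9≥4.5 — dominates S1.
Others (S2, S4, S5, S7, S8) are each worse than S1 on at least one objective.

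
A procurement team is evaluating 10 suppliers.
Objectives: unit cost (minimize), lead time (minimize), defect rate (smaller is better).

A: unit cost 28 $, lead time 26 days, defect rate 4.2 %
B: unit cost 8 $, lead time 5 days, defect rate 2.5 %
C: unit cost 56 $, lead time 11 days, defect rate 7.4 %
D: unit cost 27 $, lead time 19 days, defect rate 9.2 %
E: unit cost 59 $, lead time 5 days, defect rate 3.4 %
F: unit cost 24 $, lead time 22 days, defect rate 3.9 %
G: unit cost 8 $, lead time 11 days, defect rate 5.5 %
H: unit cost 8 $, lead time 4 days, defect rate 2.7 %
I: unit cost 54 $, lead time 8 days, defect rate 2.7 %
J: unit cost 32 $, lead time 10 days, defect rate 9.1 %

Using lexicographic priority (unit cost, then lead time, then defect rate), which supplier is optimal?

H

First minimize unit cost: best is 8, kept {B, G, H}.
Then minimize lead time: best is 4, kept {H}.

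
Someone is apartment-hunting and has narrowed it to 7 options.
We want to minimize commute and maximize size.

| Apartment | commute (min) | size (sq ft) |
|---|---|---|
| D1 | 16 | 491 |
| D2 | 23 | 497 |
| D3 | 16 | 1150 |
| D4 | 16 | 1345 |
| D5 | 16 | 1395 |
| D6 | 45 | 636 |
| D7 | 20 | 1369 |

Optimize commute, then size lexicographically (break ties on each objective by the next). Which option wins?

D5

First minimize commute: best is 16, kept {D1, D3, D4, D5}.
Then maximize size: best is 1395, kept {D5}.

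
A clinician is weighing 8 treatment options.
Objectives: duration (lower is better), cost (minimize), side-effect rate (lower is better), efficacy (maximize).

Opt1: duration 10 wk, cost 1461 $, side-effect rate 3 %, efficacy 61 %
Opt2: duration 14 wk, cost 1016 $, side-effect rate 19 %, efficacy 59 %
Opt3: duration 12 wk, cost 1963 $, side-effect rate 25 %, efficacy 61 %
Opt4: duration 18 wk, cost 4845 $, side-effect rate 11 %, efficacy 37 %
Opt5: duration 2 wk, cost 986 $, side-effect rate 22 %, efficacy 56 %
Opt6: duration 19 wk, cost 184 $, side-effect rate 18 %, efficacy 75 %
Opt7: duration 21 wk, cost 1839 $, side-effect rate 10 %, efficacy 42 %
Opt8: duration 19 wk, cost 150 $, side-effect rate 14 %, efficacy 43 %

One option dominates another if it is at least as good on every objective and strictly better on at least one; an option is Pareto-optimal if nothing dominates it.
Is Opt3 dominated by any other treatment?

Yes

Opt1 vs Opt3: duration 10≤12, cost 1461≤1963, side-effect rate 3≤25, efficacy 61≥61 — Opt1 is at least as good on every objective and strictly better on at least one, so Opt1 dominates Opt3.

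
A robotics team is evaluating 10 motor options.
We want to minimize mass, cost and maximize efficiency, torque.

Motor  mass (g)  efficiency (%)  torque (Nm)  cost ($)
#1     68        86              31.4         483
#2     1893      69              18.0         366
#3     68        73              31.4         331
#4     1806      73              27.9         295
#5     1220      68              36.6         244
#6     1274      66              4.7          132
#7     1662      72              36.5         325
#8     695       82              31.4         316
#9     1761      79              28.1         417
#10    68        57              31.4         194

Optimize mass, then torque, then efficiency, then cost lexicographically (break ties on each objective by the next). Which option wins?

#1

First minimize mass: best is 68, kept {#1, #3, #10}.
Then maximize torque: best is 31.4, kept {#1, #3, #10}.
Then maximize efficiency: best is 86, kept {#1}.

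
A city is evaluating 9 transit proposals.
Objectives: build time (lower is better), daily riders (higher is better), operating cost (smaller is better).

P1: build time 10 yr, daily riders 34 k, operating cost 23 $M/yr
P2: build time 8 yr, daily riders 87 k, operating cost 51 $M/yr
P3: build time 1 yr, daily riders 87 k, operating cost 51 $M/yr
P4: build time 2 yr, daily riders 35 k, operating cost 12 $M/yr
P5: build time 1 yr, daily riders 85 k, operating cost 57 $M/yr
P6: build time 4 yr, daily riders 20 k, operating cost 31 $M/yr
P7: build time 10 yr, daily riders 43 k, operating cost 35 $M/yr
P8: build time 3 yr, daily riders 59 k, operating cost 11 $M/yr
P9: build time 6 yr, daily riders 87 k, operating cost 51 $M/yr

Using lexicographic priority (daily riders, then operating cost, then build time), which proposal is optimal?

P3

First maximize daily riders: best is 87, kept {P2, P3, P9}.
Then minimize operating cost: best is 51, kept {P2, P3, P9}.
Then minimize build time: best is 1, kept {P3}.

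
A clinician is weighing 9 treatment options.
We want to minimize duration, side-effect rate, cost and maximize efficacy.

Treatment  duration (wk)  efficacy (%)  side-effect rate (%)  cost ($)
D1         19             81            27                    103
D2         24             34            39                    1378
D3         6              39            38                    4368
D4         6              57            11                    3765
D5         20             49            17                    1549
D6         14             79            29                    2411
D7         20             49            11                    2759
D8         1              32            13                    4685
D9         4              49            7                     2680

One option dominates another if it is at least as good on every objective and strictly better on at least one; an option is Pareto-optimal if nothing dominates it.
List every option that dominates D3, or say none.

D4, D9

D4: duration 6≤6, efficacy 57≥39, side-effect rate 11≤38, cost 3765≤4368 — dominates D3.
D9: duration 4≤6, efficacy 49≥39, side-effect rate 7≤38, cost 2680≤4368 — dominates D3.
Others (D1, D2, D5, D6, D7, D8) are each worse than D3 on at least one objective.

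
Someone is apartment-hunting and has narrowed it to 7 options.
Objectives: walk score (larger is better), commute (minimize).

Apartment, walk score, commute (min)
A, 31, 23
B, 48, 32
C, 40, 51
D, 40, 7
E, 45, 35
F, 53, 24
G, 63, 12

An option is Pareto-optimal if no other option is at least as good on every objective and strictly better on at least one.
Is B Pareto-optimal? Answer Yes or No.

No

F vs B: walk score 53≥48, commute 24≤32 — F is at least as good on every objective and strictly better on at least one, so F dominates B.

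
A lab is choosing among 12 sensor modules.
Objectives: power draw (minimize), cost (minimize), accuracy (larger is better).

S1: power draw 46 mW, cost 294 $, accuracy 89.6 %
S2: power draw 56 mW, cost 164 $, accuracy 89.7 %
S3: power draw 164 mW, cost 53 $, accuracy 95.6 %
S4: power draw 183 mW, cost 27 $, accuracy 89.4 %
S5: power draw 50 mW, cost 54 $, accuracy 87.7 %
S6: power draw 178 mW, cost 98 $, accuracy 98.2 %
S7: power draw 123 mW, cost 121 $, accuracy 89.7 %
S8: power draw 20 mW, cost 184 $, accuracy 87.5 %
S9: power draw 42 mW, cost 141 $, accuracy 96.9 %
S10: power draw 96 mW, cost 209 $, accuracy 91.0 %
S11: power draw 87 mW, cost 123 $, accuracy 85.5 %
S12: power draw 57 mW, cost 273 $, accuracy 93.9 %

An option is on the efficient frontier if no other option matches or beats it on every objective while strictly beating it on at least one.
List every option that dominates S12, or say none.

S9

S9: power draw 42≤57, cost 141≤273, accuracy 96.9≥93.9 — dominates S12.
Others (S1, S2, S3, S4, S5, S6, S7, S8, S10, S11) are each worse than S12 on at least one objective.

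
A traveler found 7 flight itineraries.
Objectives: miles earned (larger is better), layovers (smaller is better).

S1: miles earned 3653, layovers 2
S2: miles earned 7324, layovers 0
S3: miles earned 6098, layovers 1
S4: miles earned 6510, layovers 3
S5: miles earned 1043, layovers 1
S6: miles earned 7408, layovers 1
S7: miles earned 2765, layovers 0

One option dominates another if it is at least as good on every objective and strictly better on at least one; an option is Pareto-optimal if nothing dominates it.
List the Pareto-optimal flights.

S2, S6

S1: dominated by S2 (miles earned 7324≥3653, layovers 0≤2).
S2: not dominated.
S3: dominated by S2 (miles earned 7324≥6098, layovers 0≤1).
S4: dominated by S2 (miles earned 7324≥6510, layovers 0≤3).
S5: dominated by S2 (miles earned 7324≥1043, layovers 0≤1).
S6: not dominated (best miles earned).
S7: dominated by S2 (miles earned 7324≥2765, layovers 0≤0).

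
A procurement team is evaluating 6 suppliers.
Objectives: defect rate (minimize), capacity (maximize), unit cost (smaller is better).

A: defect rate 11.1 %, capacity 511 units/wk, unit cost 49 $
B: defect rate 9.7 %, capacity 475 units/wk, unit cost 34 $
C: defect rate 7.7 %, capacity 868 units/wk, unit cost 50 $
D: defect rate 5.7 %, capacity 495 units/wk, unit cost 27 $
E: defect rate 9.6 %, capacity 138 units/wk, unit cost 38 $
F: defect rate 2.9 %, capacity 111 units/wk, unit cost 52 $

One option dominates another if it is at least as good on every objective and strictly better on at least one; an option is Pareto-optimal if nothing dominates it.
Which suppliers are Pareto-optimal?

A: not dominated.
B: dominated by D (defect rate 5.7≤9.7, capacity 495≥475, unit cost 27≤34).
C: not dominated (best capacity).
D: not dominated (best unit cost).
E: dominated by D (defect rate 5.7≤9.6, capacity 495≥138, unit cost 27≤38).
F: not dominated (best defect rate).

A, C, D, F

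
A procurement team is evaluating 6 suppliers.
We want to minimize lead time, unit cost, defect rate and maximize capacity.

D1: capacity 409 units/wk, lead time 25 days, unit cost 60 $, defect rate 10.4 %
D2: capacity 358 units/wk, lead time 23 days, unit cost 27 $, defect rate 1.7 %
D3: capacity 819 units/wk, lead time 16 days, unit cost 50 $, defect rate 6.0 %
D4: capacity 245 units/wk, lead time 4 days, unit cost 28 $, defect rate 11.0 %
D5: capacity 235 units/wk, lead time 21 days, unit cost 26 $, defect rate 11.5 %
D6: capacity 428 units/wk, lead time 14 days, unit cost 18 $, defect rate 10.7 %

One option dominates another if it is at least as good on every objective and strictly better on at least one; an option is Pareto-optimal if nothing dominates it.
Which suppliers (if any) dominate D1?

D3

D3: capacity 819≥409, lead time 16≤25, unit cost 50≤60, defect rate 6.0≤10.4 — dominates D1.
Others (D2, D4, D5, D6) are each worse than D1 on at least one objective.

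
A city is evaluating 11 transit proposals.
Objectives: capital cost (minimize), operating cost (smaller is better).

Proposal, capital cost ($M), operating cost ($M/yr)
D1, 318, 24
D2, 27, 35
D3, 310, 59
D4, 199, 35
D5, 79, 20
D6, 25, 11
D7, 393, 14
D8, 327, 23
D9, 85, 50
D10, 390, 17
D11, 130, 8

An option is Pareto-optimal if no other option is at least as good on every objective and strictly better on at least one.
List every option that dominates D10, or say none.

D6, D11

D6: capital cost 25≤390, operating cost 11≤17 — dominates D10.
D11: capital cost 130≤390, operating cost 8≤17 — dominates D10.
Others (D1, D2, D3, D4, D5, D7, D8, D9) are each worse than D10 on at least one objective.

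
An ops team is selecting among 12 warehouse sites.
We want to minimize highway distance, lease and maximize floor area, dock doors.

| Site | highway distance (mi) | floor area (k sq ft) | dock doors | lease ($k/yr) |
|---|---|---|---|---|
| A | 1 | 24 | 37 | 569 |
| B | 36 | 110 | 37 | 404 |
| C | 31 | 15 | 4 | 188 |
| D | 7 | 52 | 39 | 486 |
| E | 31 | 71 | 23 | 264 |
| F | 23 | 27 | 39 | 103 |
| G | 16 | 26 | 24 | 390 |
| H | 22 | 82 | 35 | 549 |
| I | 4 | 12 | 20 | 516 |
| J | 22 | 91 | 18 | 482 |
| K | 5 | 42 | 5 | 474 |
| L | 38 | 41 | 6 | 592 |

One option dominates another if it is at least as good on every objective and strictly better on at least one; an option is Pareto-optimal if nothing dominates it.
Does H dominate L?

Yes

H vs L: highway distance 22≤38, floor area 82≥41, dock doors 35≥6, lease 549≤592 — H is at least as good on every objective with at least one strict improvement.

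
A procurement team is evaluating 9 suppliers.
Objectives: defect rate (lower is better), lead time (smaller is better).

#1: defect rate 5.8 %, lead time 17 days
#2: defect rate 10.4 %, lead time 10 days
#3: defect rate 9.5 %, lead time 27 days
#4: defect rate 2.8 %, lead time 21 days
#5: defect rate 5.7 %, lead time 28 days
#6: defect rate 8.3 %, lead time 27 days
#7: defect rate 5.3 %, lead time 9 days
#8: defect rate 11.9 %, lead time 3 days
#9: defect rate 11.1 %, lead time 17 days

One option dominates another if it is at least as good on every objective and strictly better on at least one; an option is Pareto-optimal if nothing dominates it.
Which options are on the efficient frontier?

#1: dominated by #7 (defect rate 5.3≤5.8, lead time 9≤17).
#2: dominated by #7 (defect rate 5.3≤10.4, lead time 9≤10).
#3: dominated by #1 (defect rate 5.8≤9.5, lead time 17≤27).
#4: not dominated (best defect rate).
#5: dominated by #4 (defect rate 2.8≤5.7, lead time 21≤28).
#6: dominated by #1 (defect rate 5.8≤8.3, lead time 17≤27).
#7: not dominated.
#8: not dominated (best lead time).
#9: dominated by #1 (defect rate 5.8≤11.1, lead time 17≤17).

#4, #7, #8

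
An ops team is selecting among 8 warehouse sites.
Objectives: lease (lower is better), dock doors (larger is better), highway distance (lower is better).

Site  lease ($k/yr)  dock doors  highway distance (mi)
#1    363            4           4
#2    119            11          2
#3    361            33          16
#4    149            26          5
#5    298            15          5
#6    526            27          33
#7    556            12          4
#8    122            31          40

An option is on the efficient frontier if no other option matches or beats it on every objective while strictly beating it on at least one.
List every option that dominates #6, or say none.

#3: lease 361≤526, dock doors 33≥27, highway distance 16≤33 — dominates #6.
Others (#1, #2, #4, #5, #7, #8) are each worse than #6 on at least one objective.

#3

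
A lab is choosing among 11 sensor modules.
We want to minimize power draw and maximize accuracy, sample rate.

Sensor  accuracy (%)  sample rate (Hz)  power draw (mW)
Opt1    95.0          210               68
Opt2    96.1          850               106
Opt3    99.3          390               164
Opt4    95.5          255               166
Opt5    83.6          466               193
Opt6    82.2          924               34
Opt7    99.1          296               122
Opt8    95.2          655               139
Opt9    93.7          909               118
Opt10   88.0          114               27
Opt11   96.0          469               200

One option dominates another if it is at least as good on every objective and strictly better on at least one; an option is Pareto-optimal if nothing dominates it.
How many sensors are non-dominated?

7

Opt1: not dominated.
Opt2: not dominated.
Opt3: not dominated (best accuracy).
Opt4: dominated by Opt2 (accuracy 96.1≥95.5, sample rate 850≥255, power draw 106≤166).
Opt5: dominated by Opt2 (accuracy 96.1≥83.6, sample rate 850≥466, power draw 106≤193).
Opt6: not dominated (best sample rate).
Opt7: not dominated.
Opt8: dominated by Opt2 (accuracy 96.1≥95.2, sample rate 850≥655, power draw 106≤139).
Opt9: not dominated.
Opt10: not dominated (best power draw).
Opt11: dominated by Opt2 (accuracy 96.1≥96.0, sample rate 850≥469, power draw 106≤200).
Pareto-optimal: Opt1, Opt2, Opt3, Opt6, Opt7, Opt9, Opt10 → 7.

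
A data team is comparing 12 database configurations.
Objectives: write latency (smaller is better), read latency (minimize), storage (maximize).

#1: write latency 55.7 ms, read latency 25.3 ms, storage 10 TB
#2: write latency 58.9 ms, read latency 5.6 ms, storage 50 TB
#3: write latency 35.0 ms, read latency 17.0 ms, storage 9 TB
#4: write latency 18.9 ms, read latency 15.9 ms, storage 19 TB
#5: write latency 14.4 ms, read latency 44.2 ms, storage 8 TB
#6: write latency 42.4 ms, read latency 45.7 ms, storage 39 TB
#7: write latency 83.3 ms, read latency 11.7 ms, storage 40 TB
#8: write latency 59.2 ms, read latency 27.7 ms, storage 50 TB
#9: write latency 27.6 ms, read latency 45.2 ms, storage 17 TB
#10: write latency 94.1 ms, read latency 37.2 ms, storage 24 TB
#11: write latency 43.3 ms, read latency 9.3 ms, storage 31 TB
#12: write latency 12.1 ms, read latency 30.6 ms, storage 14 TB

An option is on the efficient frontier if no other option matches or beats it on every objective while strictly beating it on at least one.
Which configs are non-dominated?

#2, #4, #6, #11, #12

#1: dominated by #4 (write latency 18.9≤55.7, read latency 15.9≤25.3, storage 19≥10).
#2: not dominated (best read latency).
#3: dominated by #4 (write latency 18.9≤35.0, read latency 15.9≤17.0, storage 19≥9).
#4: not dominated.
#5: dominated by #12 (write latency 12.1≤14.4, read latency 30.6≤44.2, storage 14≥8).
#6: not dominated.
#7: dominated by #2 (write latency 58.9≤83.3, read latency 5.6≤11.7, storage 50≥40).
#8: dominated by #2 (write latency 58.9≤59.2, read latency 5.6≤27.7, storage 50≥50).
#9: dominated by #4 (write latency 18.9≤27.6, read latency 15.9≤45.2, storage 19≥17).
#10: dominated by #2 (write latency 58.9≤94.1, read latency 5.6≤37.2, storage 50≥24).
#11: not dominated.
#12: not dominated (best write latency).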